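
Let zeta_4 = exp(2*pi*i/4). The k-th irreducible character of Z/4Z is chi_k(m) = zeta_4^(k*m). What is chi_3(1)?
chi_3(1) = zeta_4^3 = -I

Solution. chi_3(1) = zeta_4^(3*1) = zeta_4^3. Since zeta_4^4 = 1, this equals zeta_4^3 = exp(2*pi*i*3/4) = -I.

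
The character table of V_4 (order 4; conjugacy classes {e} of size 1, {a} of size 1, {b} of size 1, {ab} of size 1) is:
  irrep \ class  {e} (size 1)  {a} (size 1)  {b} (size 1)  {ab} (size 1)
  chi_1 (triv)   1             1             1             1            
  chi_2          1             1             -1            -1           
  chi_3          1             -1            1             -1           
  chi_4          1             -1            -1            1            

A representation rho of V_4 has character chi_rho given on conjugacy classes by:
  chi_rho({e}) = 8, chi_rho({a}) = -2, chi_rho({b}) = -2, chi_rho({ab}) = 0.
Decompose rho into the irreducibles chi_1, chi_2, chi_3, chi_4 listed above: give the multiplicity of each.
Multiplicities: chi_1: 1, chi_2: 2, chi_3: 2, chi_4: 3.

Derivation: Use <chi_rho, chi> = (1/|G|) sum_C |C| * chi_rho(C) * conj(chi(C)) with |G| = 4 for each irreducible chi in the table:
  <chi_rho, chi_1> = (1/4)[1*(8)*conj(1) + 1*(-2)*conj(1) + 1*(-2)*conj(1) + 1*(0)*conj(1)]
      = (1/4)[(8) + (-2) + (-2) + (0)] = 4/4 = 1
  <chi_rho, chi_2> = (1/4)[1*(8)*conj(1) + 1*(-2)*conj(1) + 1*(-2)*conj(-1) + 1*(0)*conj(-1)]
      = (1/4)[(8) + (-2) + (2) + (0)] = 8/4 = 2
  <chi_rho, chi_3> = (1/4)[1*(8)*conj(1) + 1*(-2)*conj(-1) + 1*(-2)*conj(1) + 1*(0)*conj(-1)]
      = (1/4)[(8) + (2) + (-2) + (0)] = 8/4 = 2
  <chi_rho, chi_4> = (1/4)[1*(8)*conj(1) + 1*(-2)*conj(-1) + 1*(-2)*conj(-1) + 1*(0)*conj(1)]
      = (1/4)[(8) + (2) + (2) + (0)] = 12/4 = 3
Dimension check: dim(rho) = sum (mult * dim) = 1*1 + 2*1 + 2*1 + 3*1 = 8 = chi_rho(e) = 8.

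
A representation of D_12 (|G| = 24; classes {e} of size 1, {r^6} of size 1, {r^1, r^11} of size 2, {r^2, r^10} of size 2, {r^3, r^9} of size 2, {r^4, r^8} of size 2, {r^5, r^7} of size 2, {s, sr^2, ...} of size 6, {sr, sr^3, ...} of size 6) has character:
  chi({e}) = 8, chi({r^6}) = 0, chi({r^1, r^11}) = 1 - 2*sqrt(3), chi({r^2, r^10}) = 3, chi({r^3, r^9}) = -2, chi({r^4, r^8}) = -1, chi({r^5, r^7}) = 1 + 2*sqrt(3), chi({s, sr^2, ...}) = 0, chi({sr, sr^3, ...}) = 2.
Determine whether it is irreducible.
Not irreducible (reducible): <chi, chi> = 7 > 1.

Proof sketch: <chi, chi> = (1/|G|) sum_C |C| * |chi(C)|^2 = (1/24)[1*|8|^2 + 1*|0|^2 + 2*|1 - 2*sqrt(3)|^2 + 2*|3|^2 + 2*|-2|^2 + 2*|-1|^2 + 2*|1 + 2*sqrt(3)|^2 + 6*|0|^2 + 6*|2|^2]
  = (1/24)[(64) + (0) + (26 - 8*sqrt(3)) + (18) + (8) + (2) + (8*sqrt(3) + 26) + (0) + (24)] = 168/24 = 7.
A character is irreducible iff <chi, chi> = 1, so this representation is reducible.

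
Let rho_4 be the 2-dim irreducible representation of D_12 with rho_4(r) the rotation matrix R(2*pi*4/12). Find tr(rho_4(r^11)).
chi_{rho_4}(r^11) = 2*cos(2*pi*4*11/12) = -1

Details: rho_4(r^11) is rotation by angle 2*pi*4*11/12, whose trace is 2*cos(2*pi*4*11/12) = -1.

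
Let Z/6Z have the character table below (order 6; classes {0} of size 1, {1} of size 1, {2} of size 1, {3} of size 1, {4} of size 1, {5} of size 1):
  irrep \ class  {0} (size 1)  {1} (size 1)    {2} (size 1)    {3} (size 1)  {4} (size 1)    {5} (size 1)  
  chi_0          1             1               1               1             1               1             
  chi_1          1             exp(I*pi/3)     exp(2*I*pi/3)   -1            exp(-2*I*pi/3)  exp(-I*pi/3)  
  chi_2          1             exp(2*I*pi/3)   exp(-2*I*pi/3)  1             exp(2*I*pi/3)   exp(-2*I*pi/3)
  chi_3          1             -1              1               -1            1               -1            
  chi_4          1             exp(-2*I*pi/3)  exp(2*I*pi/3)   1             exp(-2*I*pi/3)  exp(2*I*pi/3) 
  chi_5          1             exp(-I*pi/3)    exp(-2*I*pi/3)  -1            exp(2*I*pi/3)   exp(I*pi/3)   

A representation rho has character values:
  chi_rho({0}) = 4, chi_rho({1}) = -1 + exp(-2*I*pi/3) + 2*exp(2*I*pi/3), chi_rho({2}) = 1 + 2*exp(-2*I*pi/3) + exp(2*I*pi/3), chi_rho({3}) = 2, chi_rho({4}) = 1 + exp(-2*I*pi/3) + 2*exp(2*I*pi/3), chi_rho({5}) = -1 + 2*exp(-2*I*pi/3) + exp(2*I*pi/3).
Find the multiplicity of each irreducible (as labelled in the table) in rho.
Multiplicities: chi_0: 0, chi_1: 0, chi_2: 2, chi_3: 1, chi_4: 1, chi_5: 0.

Derivation: Use <chi_rho, chi> = (1/|G|) sum_C |C| * chi_rho(C) * conj(chi(C)) with |G| = 6 for each irreducible chi in the table:
  <chi_rho, chi_0> = (1/6)[1*(4)*conj(1) + 1*(-1 + exp(-2*I*pi/3) + 2*exp(2*I*pi/3))*conj(1) + 1*(1 + 2*exp(-2*I*pi/3) + exp(2*I*pi/3))*conj(1) + 1*(2)*conj(1) + 1*(1 + exp(-2*I*pi/3) + 2*exp(2*I*pi/3))*conj(1) + 1*(-1 + 2*exp(-2*I*pi/3) + exp(2*I*pi/3))*conj(1)]
      = (1/6)[(4) + (-1 + exp(-2*I*pi/3) + 2*exp(2*I*pi/3)) + (1 + 2*exp(-2*I*pi/3) + exp(2*I*pi/3)) + (2) + (1 + exp(-2*I*pi/3) + 2*exp(2*I*pi/3)) + (-1 + 2*exp(-2*I*pi/3) + exp(2*I*pi/3))] = 0/6 = 0
  <chi_rho, chi_1> = (1/6)[1*(4)*conj(1) + 1*(-1 + exp(-2*I*pi/3) + 2*exp(2*I*pi/3))*conj(exp(I*pi/3)) + 1*(1 + 2*exp(-2*I*pi/3) + exp(2*I*pi/3))*conj(exp(2*I*pi/3)) + 1*(2)*conj(-1) + 1*(1 + exp(-2*I*pi/3) + 2*exp(2*I*pi/3))*conj(exp(-2*I*pi/3)) + 1*(-1 + 2*exp(-2*I*pi/3) + exp(2*I*pi/3))*conj(exp(-I*pi/3))]
      = (1/6)[(4) + (-1 - exp(-I*pi/3) + 2*exp(I*pi/3)) + (1 + exp(-2*I*pi/3) + 2*exp(2*I*pi/3)) + (-2) + (1 + 2*exp(-2*I*pi/3) + exp(2*I*pi/3)) + (-1 + 2*exp(-I*pi/3) - exp(I*pi/3))] = 0/6 = 0
  <chi_rho, chi_2> = (1/6)[1*(4)*conj(1) + 1*(-1 + exp(-2*I*pi/3) + 2*exp(2*I*pi/3))*conj(exp(2*I*pi/3)) + 1*(1 + 2*exp(-2*I*pi/3) + exp(2*I*pi/3))*conj(exp(-2*I*pi/3)) + 1*(2)*conj(1) + 1*(1 + exp(-2*I*pi/3) + 2*exp(2*I*pi/3))*conj(exp(2*I*pi/3)) + 1*(-1 + 2*exp(-2*I*pi/3) + exp(2*I*pi/3))*conj(exp(-2*I*pi/3))]
      = (1/6)[(4) + (2 + exp(2*I*pi/3) - exp(-2*I*pi/3)) + (1) + (2) + (1) + (2 + exp(-2*I*pi/3) - exp(2*I*pi/3))] = 12/6 = 2
  <chi_rho, chi_3> = (1/6)[1*(4)*conj(1) + 1*(-1 + exp(-2*I*pi/3) + 2*exp(2*I*pi/3))*conj(-1) + 1*(1 + 2*exp(-2*I*pi/3) + exp(2*I*pi/3))*conj(1) + 1*(2)*conj(-1) + 1*(1 + exp(-2*I*pi/3) + 2*exp(2*I*pi/3))*conj(1) + 1*(-1 + 2*exp(-2*I*pi/3) + exp(2*I*pi/3))*conj(-1)]
      = (1/6)[(4) + (1 - 2*exp(2*I*pi/3) - exp(-2*I*pi/3)) + (1 + 2*exp(-2*I*pi/3) + exp(2*I*pi/3)) + (-2) + (1 + exp(-2*I*pi/3) + 2*exp(2*I*pi/3)) + (1 - exp(2*I*pi/3) - 2*exp(-2*I*pi/3))] = 6/6 = 1
  <chi_rho, chi_4> = (1/6)[1*(4)*conj(1) + 1*(-1 + exp(-2*I*pi/3) + 2*exp(2*I*pi/3))*conj(exp(-2*I*pi/3)) + 1*(1 + 2*exp(-2*I*pi/3) + exp(2*I*pi/3))*conj(exp(2*I*pi/3)) + 1*(2)*conj(1) + 1*(1 + exp(-2*I*pi/3) + 2*exp(2*I*pi/3))*conj(exp(-2*I*pi/3)) + 1*(-1 + 2*exp(-2*I*pi/3) + exp(2*I*pi/3))*conj(exp(2*I*pi/3))]
      = (1/6)[(4) + (1 + 2*exp(-2*I*pi/3) - exp(2*I*pi/3)) + (1 + exp(-2*I*pi/3) + 2*exp(2*I*pi/3)) + (2) + (1 + 2*exp(-2*I*pi/3) + exp(2*I*pi/3)) + (1 - exp(-2*I*pi/3) + 2*exp(2*I*pi/3))] = 6/6 = 1
  <chi_rho, chi_5> = (1/6)[1*(4)*conj(1) + 1*(-1 + exp(-2*I*pi/3) + 2*exp(2*I*pi/3))*conj(exp(-I*pi/3)) + 1*(1 + 2*exp(-2*I*pi/3) + exp(2*I*pi/3))*conj(exp(-2*I*pi/3)) + 1*(2)*conj(-1) + 1*(1 + exp(-2*I*pi/3) + 2*exp(2*I*pi/3))*conj(exp(2*I*pi/3)) + 1*(-1 + 2*exp(-2*I*pi/3) + exp(2*I*pi/3))*conj(exp(I*pi/3))]
      = (1/6)[(4) + (-2 - exp(I*pi/3) + exp(-I*pi/3)) + (1) + (-2) + (1) + (-2 - exp(-I*pi/3) + exp(I*pi/3))] = 0/6 = 0
(Exp terms are combined using exp(i*s)*conj(exp(i*t)) = exp(i*(s-t)), and sums of them are collapsed using the identity that for every m > 1 the m distinct m-th roots of unity sum to 0, e.g. 1 + exp(2*I*pi/3) + exp(-2*I*pi/3) = 0.)
Dimension check: dim(rho) = sum (mult * dim) = 0*1 + 0*1 + 2*1 + 1*1 + 1*1 + 0*1 = 4 = chi_rho(e) = 4.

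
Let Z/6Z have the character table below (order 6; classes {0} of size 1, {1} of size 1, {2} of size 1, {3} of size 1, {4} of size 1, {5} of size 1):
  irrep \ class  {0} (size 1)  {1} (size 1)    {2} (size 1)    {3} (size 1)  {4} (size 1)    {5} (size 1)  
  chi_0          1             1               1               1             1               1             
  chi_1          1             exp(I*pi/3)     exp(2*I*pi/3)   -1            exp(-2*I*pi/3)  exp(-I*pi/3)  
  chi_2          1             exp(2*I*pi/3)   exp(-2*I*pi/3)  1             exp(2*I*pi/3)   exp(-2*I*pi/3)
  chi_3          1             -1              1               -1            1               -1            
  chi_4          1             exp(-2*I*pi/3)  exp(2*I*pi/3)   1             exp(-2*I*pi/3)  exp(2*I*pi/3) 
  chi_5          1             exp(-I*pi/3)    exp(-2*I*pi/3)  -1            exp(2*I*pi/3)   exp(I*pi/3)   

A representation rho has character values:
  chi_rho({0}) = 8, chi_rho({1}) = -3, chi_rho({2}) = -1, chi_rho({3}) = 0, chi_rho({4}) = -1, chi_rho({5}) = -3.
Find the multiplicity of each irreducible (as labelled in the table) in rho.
Multiplicities: chi_0: 0, chi_1: 1, chi_2: 2, chi_3: 2, chi_4: 2, chi_5: 1.

Details: Use <chi_rho, chi> = (1/|G|) sum_C |C| * chi_rho(C) * conj(chi(C)) with |G| = 6 for each irreducible chi in the table:
  <chi_rho, chi_0> = (1/6)[1*(8)*conj(1) + 1*(-3)*conj(1) + 1*(-1)*conj(1) + 1*(0)*conj(1) + 1*(-1)*conj(1) + 1*(-3)*conj(1)]
      = (1/6)[(8) + (-3) + (-1) + (0) + (-1) + (-3)] = 0/6 = 0
  <chi_rho, chi_1> = (1/6)[1*(8)*conj(1) + 1*(-3)*conj(exp(I*pi/3)) + 1*(-1)*conj(exp(2*I*pi/3)) + 1*(0)*conj(-1) + 1*(-1)*conj(exp(-2*I*pi/3)) + 1*(-3)*conj(exp(-I*pi/3))]
      = (1/6)[(8) + (-1 + exp(-2*I*pi/3) - 2*exp(-I*pi/3) + 2*exp(I*pi/3)) + (3 + 2*exp(-2*I*pi/3) + 3*exp(2*I*pi/3)) + (0) + (3 + 3*exp(-2*I*pi/3) + 2*exp(2*I*pi/3)) + (-1 - 2*exp(I*pi/3) + 2*exp(-I*pi/3) + exp(2*I*pi/3))] = 6/6 = 1
  <chi_rho, chi_2> = (1/6)[1*(8)*conj(1) + 1*(-3)*conj(exp(2*I*pi/3)) + 1*(-1)*conj(exp(-2*I*pi/3)) + 1*(0)*conj(1) + 1*(-1)*conj(exp(2*I*pi/3)) + 1*(-3)*conj(exp(-2*I*pi/3))]
      = (1/6)[(8) + (1 + exp(-I*pi/3) + 2*exp(2*I*pi/3) - 2*exp(-2*I*pi/3)) + (3 + 3*exp(-2*I*pi/3) + 2*exp(2*I*pi/3)) + (0) + (3 + 2*exp(-2*I*pi/3) + 3*exp(2*I*pi/3)) + (1 + 2*exp(-2*I*pi/3) - 2*exp(2*I*pi/3) + exp(I*pi/3))] = 12/6 = 2
  <chi_rho, chi_3> = (1/6)[1*(8)*conj(1) + 1*(-3)*conj(-1) + 1*(-1)*conj(1) + 1*(0)*conj(-1) + 1*(-1)*conj(1) + 1*(-3)*conj(-1)]
      = (1/6)[(8) + (3) + (-1) + (0) + (-1) + (3)] = 12/6 = 2
  <chi_rho, chi_4> = (1/6)[1*(8)*conj(1) + 1*(-3)*conj(exp(-2*I*pi/3)) + 1*(-1)*conj(exp(2*I*pi/3)) + 1*(0)*conj(1) + 1*(-1)*conj(exp(-2*I*pi/3)) + 1*(-3)*conj(exp(2*I*pi/3))]
      = (1/6)[(8) + (1 + 2*exp(-2*I*pi/3) - 2*exp(2*I*pi/3) + exp(I*pi/3)) + (3 + 2*exp(-2*I*pi/3) + 3*exp(2*I*pi/3)) + (0) + (3 + 3*exp(-2*I*pi/3) + 2*exp(2*I*pi/3)) + (1 + exp(-I*pi/3) + 2*exp(2*I*pi/3) - 2*exp(-2*I*pi/3))] = 12/6 = 2
  <chi_rho, chi_5> = (1/6)[1*(8)*conj(1) + 1*(-3)*conj(exp(-I*pi/3)) + 1*(-1)*conj(exp(-2*I*pi/3)) + 1*(0)*conj(-1) + 1*(-1)*conj(exp(2*I*pi/3)) + 1*(-3)*conj(exp(I*pi/3))]
      = (1/6)[(8) + (-1 - 2*exp(I*pi/3) + 2*exp(-I*pi/3) + exp(2*I*pi/3)) + (3 + 3*exp(-2*I*pi/3) + 2*exp(2*I*pi/3)) + (0) + (3 + 2*exp(-2*I*pi/3) + 3*exp(2*I*pi/3)) + (-1 + exp(-2*I*pi/3) - 2*exp(-I*pi/3) + 2*exp(I*pi/3))] = 6/6 = 1
(Exp terms are combined using exp(i*s)*conj(exp(i*t)) = exp(i*(s-t)), and sums of them are collapsed using the identity that for every m > 1 the m distinct m-th roots of unity sum to 0, e.g. 1 + exp(2*I*pi/3) + exp(-2*I*pi/3) = 0.)
Dimension check: dim(rho) = sum (mult * dim) = 0*1 + 1*1 + 2*1 + 2*1 + 2*1 + 1*1 = 8 = chi_rho(e) = 8.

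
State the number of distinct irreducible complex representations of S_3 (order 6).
3

The number of irreducible complex representations of a finite group equals its number of conjugacy classes. Conjugacy classes in S_3 correspond to cycle types, i.e. partitions of 3; there are p(3) = 3 of them, so S_3 (order 6) has exactly 3 irreducible complex representations.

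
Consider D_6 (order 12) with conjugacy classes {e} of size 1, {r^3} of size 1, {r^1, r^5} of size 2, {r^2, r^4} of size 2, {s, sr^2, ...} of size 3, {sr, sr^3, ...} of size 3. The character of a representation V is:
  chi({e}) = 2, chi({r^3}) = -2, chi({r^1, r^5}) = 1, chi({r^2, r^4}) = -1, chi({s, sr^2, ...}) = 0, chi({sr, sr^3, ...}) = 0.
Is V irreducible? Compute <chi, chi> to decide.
Irreducible: <chi, chi> = 1.

Details: <chi, chi> = (1/|G|) sum_C |C| * |chi(C)|^2 = (1/12)[1*|2|^2 + 1*|-2|^2 + 2*|1|^2 + 2*|-1|^2 + 3*|0|^2 + 3*|0|^2]
  = (1/12)[(4) + (4) + (2) + (2) + (0) + (0)] = 12/12 = 1.
A character is irreducible iff <chi, chi> = 1, so this representation is irreducible.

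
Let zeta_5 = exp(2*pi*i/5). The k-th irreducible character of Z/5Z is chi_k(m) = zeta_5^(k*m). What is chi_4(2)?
chi_4(2) = zeta_5^8 = exp(-4*I*pi/5)

Proof sketch: chi_4(2) = zeta_5^(4*2) = zeta_5^8. Since zeta_5^5 = 1, this equals zeta_5^3 = exp(2*pi*i*3/5) = exp(-4*I*pi/5).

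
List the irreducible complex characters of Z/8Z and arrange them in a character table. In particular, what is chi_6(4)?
Character table of Z/8Z (irreps indexed chi_0,...,chi_7 with chi_k(m) = zeta_8^(k*m), zeta_8 = exp(2*pi*i/8)):
  irrep \ class  {0} (size 1)  {1} (size 1)    {2} (size 1)  {3} (size 1)    {4} (size 1)  {5} (size 1)    {6} (size 1)  {7} (size 1)  
  chi_0          1             1               1             1               1             1               1             1             
  chi_1          1             exp(I*pi/4)     I             exp(3*I*pi/4)   -1            exp(-3*I*pi/4)  -I            exp(-I*pi/4)  
  chi_2          1             I               -1            -I              1             I               -1            -I            
  chi_3          1             exp(3*I*pi/4)   -I            exp(I*pi/4)     -1            exp(-I*pi/4)    I             exp(-3*I*pi/4)
  chi_4          1             -1              1             -1              1             -1              1             -1            
  chi_5          1             exp(-3*I*pi/4)  I             exp(-I*pi/4)    -1            exp(I*pi/4)     -I            exp(3*I*pi/4) 
  chi_6          1             -I              -1            I               1             -I              -1            I             
  chi_7          1             exp(-I*pi/4)    -I            exp(-3*I*pi/4)  -1            exp(3*I*pi/4)   I             exp(I*pi/4)   

Spot check: chi_6(4) = zeta_8^(6*4) = zeta_8^24 = 1.

Derivation: Z/8Z is abelian, so all 8 irreducible complex representations are 1-dimensional. They are given by chi_k(m) = zeta_8^(k*m) for k = 0,...,7. Row orthogonality: sum_m chi_k(m) conj(chi_l(m)) = 8 * [k = l].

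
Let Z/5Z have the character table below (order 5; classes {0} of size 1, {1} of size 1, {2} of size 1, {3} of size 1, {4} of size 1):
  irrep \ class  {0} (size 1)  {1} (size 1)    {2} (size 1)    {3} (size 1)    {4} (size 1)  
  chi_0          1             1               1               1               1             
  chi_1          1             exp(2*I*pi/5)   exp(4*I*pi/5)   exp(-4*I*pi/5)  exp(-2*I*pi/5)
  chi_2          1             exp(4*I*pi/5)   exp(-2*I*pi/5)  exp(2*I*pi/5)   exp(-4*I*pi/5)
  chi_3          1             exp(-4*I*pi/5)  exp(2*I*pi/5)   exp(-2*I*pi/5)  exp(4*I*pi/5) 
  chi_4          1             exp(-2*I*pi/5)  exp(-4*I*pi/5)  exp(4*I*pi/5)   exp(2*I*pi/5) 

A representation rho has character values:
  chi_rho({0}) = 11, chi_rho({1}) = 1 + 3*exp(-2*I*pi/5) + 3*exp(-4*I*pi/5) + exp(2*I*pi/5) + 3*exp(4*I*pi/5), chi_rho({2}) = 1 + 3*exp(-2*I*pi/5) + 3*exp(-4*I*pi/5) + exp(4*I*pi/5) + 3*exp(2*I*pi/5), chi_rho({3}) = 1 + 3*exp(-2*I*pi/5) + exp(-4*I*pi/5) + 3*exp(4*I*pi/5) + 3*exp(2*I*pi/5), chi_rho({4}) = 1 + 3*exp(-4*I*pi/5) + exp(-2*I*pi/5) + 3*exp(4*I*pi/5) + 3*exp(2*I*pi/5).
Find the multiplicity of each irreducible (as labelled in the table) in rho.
Multiplicities: chi_0: 1, chi_1: 1, chi_2: 3, chi_3: 3, chi_4: 3.

Explanation: Use <chi_rho, chi> = (1/|G|) sum_C |C| * chi_rho(C) * conj(chi(C)) with |G| = 5 for each irreducible chi in the table:
  <chi_rho, chi_0> = (1/5)[1*(11)*conj(1) + 1*(1 + 3*exp(-2*I*pi/5) + 3*exp(-4*I*pi/5) + exp(2*I*pi/5) + 3*exp(4*I*pi/5))*conj(1) + 1*(1 + 3*exp(-2*I*pi/5) + 3*exp(-4*I*pi/5) + exp(4*I*pi/5) + 3*exp(2*I*pi/5))*conj(1) + 1*(1 + 3*exp(-2*I*pi/5) + exp(-4*I*pi/5) + 3*exp(4*I*pi/5) + 3*exp(2*I*pi/5))*conj(1) + 1*(1 + 3*exp(-4*I*pi/5) + exp(-2*I*pi/5) + 3*exp(4*I*pi/5) + 3*exp(2*I*pi/5))*conj(1)]
      = (1/5)[(11) + (1 + 3*exp(-2*I*pi/5) + 3*exp(-4*I*pi/5) + exp(2*I*pi/5) + 3*exp(4*I*pi/5)) + (1 + 3*exp(-2*I*pi/5) + 3*exp(-4*I*pi/5) + exp(4*I*pi/5) + 3*exp(2*I*pi/5)) + (1 + 3*exp(-2*I*pi/5) + exp(-4*I*pi/5) + 3*exp(4*I*pi/5) + 3*exp(2*I*pi/5)) + (1 + 3*exp(-4*I*pi/5) + exp(-2*I*pi/5) + 3*exp(4*I*pi/5) + 3*exp(2*I*pi/5))] = 5/5 = 1
  <chi_rho, chi_1> = (1/5)[1*(11)*conj(1) + 1*(1 + 3*exp(-2*I*pi/5) + 3*exp(-4*I*pi/5) + exp(2*I*pi/5) + 3*exp(4*I*pi/5))*conj(exp(2*I*pi/5)) + 1*(1 + 3*exp(-2*I*pi/5) + 3*exp(-4*I*pi/5) + exp(4*I*pi/5) + 3*exp(2*I*pi/5))*conj(exp(4*I*pi/5)) + 1*(1 + 3*exp(-2*I*pi/5) + exp(-4*I*pi/5) + 3*exp(4*I*pi/5) + 3*exp(2*I*pi/5))*conj(exp(-4*I*pi/5)) + 1*(1 + 3*exp(-4*I*pi/5) + exp(-2*I*pi/5) + 3*exp(4*I*pi/5) + 3*exp(2*I*pi/5))*conj(exp(-2*I*pi/5))]
      = (1/5)[(11) + (1 + 3*exp(-4*I*pi/5) + exp(-2*I*pi/5) + 3*exp(4*I*pi/5) + 3*exp(2*I*pi/5)) + (1 + 3*exp(-2*I*pi/5) + exp(-4*I*pi/5) + 3*exp(4*I*pi/5) + 3*exp(2*I*pi/5)) + (1 + 3*exp(-2*I*pi/5) + 3*exp(-4*I*pi/5) + exp(4*I*pi/5) + 3*exp(2*I*pi/5)) + (1 + 3*exp(-2*I*pi/5) + 3*exp(-4*I*pi/5) + exp(2*I*pi/5) + 3*exp(4*I*pi/5))] = 5/5 = 1
  <chi_rho, chi_2> = (1/5)[1*(11)*conj(1) + 1*(1 + 3*exp(-2*I*pi/5) + 3*exp(-4*I*pi/5) + exp(2*I*pi/5) + 3*exp(4*I*pi/5))*conj(exp(4*I*pi/5)) + 1*(1 + 3*exp(-2*I*pi/5) + 3*exp(-4*I*pi/5) + exp(4*I*pi/5) + 3*exp(2*I*pi/5))*conj(exp(-2*I*pi/5)) + 1*(1 + 3*exp(-2*I*pi/5) + exp(-4*I*pi/5) + 3*exp(4*I*pi/5) + 3*exp(2*I*pi/5))*conj(exp(2*I*pi/5)) + 1*(1 + 3*exp(-4*I*pi/5) + exp(-2*I*pi/5) + 3*exp(4*I*pi/5) + 3*exp(2*I*pi/5))*conj(exp(-4*I*pi/5))]
      = (1/5)[(11) + (3 + exp(-2*I*pi/5) + exp(-4*I*pi/5) + 3*exp(4*I*pi/5) + 3*exp(2*I*pi/5)) + (3 + 3*exp(-2*I*pi/5) + exp(-4*I*pi/5) + exp(2*I*pi/5) + 3*exp(4*I*pi/5)) + (3 + 3*exp(-4*I*pi/5) + exp(-2*I*pi/5) + exp(4*I*pi/5) + 3*exp(2*I*pi/5)) + (3 + 3*exp(-2*I*pi/5) + 3*exp(-4*I*pi/5) + exp(4*I*pi/5) + exp(2*I*pi/5))] = 15/5 = 3
  <chi_rho, chi_3> = (1/5)[1*(11)*conj(1) + 1*(1 + 3*exp(-2*I*pi/5) + 3*exp(-4*I*pi/5) + exp(2*I*pi/5) + 3*exp(4*I*pi/5))*conj(exp(-4*I*pi/5)) + 1*(1 + 3*exp(-2*I*pi/5) + 3*exp(-4*I*pi/5) + exp(4*I*pi/5) + 3*exp(2*I*pi/5))*conj(exp(2*I*pi/5)) + 1*(1 + 3*exp(-2*I*pi/5) + exp(-4*I*pi/5) + 3*exp(4*I*pi/5) + 3*exp(2*I*pi/5))*conj(exp(-2*I*pi/5)) + 1*(1 + 3*exp(-4*I*pi/5) + exp(-2*I*pi/5) + 3*exp(4*I*pi/5) + 3*exp(2*I*pi/5))*conj(exp(4*I*pi/5))]
      = (1/5)[(11) + (3 + 3*exp(-2*I*pi/5) + exp(-4*I*pi/5) + exp(4*I*pi/5) + 3*exp(2*I*pi/5)) + (3 + 3*exp(-4*I*pi/5) + exp(-2*I*pi/5) + exp(2*I*pi/5) + 3*exp(4*I*pi/5)) + (3 + 3*exp(-4*I*pi/5) + exp(-2*I*pi/5) + exp(2*I*pi/5) + 3*exp(4*I*pi/5)) + (3 + 3*exp(-2*I*pi/5) + exp(-4*I*pi/5) + exp(4*I*pi/5) + 3*exp(2*I*pi/5))] = 15/5 = 3
  <chi_rho, chi_4> = (1/5)[1*(11)*conj(1) + 1*(1 + 3*exp(-2*I*pi/5) + 3*exp(-4*I*pi/5) + exp(2*I*pi/5) + 3*exp(4*I*pi/5))*conj(exp(-2*I*pi/5)) + 1*(1 + 3*exp(-2*I*pi/5) + 3*exp(-4*I*pi/5) + exp(4*I*pi/5) + 3*exp(2*I*pi/5))*conj(exp(-4*I*pi/5)) + 1*(1 + 3*exp(-2*I*pi/5) + exp(-4*I*pi/5) + 3*exp(4*I*pi/5) + 3*exp(2*I*pi/5))*conj(exp(4*I*pi/5)) + 1*(1 + 3*exp(-4*I*pi/5) + exp(-2*I*pi/5) + 3*exp(4*I*pi/5) + 3*exp(2*I*pi/5))*conj(exp(2*I*pi/5))]
      = (1/5)[(11) + (3 + 3*exp(-2*I*pi/5) + 3*exp(-4*I*pi/5) + exp(4*I*pi/5) + exp(2*I*pi/5)) + (3 + 3*exp(-4*I*pi/5) + exp(-2*I*pi/5) + exp(4*I*pi/5) + 3*exp(2*I*pi/5)) + (3 + 3*exp(-2*I*pi/5) + exp(-4*I*pi/5) + exp(2*I*pi/5) + 3*exp(4*I*pi/5)) + (3 + exp(-2*I*pi/5) + exp(-4*I*pi/5) + 3*exp(4*I*pi/5) + 3*exp(2*I*pi/5))] = 15/5 = 3
(Exp terms are combined using exp(i*s)*conj(exp(i*t)) = exp(i*(s-t)), and sums of them are collapsed using the identity that for every m > 1 the m distinct m-th roots of unity sum to 0, e.g. 1 + exp(2*I*pi/3) + exp(-2*I*pi/3) = 0.)
Dimension check: dim(rho) = sum (mult * dim) = 1*1 + 1*1 + 3*1 + 3*1 + 3*1 = 11 = chi_rho(e) = 11.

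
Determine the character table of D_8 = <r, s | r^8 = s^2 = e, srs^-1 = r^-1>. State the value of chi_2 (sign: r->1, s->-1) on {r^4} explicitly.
Conjugacy classes: {e} of size 1, {r^4} of size 1, {r^1, r^7} of size 2, {r^2, r^6} of size 2, {r^3, r^5} of size 2, {s, sr^2, ...} of size 4, {sr, sr^3, ...} of size 4.
Character table:
  irrep \ class              {e} (size 1)  {r^4} (size 1)  {r^1, r^7} (size 2)  {r^2, r^6} (size 2)  {r^3, r^5} (size 2)  {s, sr^2, ...} (size 4)  {sr, sr^3, ...} (size 4)
  chi_1 (triv)               1             1               1                    1                    1                    1                        1                       
  chi_2 (sign: r->1, s->-1)  1             1               1                    1                    1                    -1                       -1                      
  chi_3 (r->-1, s->1)        1             1               -1                   1                    -1                   1                        -1                      
  chi_4 (r->-1, s->-1)       1             1               -1                   1                    -1                   -1                       1                       
  chi_5 (2d, j=1)            2             -2              sqrt(2)              0                    -sqrt(2)             0                        0                       
  chi_6 (2d, j=2)            2             2               0                    -2                   0                    0                        0                       
  chi_7 (2d, j=3)            2             -2              -sqrt(2)             0                    sqrt(2)              0                        0                       

Spot check: chi_2 (sign: r->1, s->-1) on {r^4} = 1.

Working: D_8 has order 2*8 = 16 with 7 conjugacy classes, hence 7 irreducibles. Sum of squared dims 1 + 1 + 1 + 1 + 4 + 4 + 4 = 16 = |G|. Linear characters come from the abelianisation; the 2-dimensional irreps have character r^k -> 2*cos(2*pi*j*k/8), reflections -> 0.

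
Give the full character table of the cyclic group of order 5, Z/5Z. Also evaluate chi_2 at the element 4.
Character table of Z/5Z (irreps indexed chi_0,...,chi_4 with chi_k(m) = zeta_5^(k*m), zeta_5 = exp(2*pi*i/5)):
  irrep \ class  {0} (size 1)  {1} (size 1)    {2} (size 1)    {3} (size 1)    {4} (size 1)  
  chi_0          1             1               1               1               1             
  chi_1          1             exp(2*I*pi/5)   exp(4*I*pi/5)   exp(-4*I*pi/5)  exp(-2*I*pi/5)
  chi_2          1             exp(4*I*pi/5)   exp(-2*I*pi/5)  exp(2*I*pi/5)   exp(-4*I*pi/5)
  chi_3          1             exp(-4*I*pi/5)  exp(2*I*pi/5)   exp(-2*I*pi/5)  exp(4*I*pi/5) 
  chi_4          1             exp(-2*I*pi/5)  exp(-4*I*pi/5)  exp(4*I*pi/5)   exp(2*I*pi/5) 

Spot check: chi_2(4) = zeta_5^(2*4) = zeta_5^8 = exp(-4*I*pi/5).

Explanation: Z/5Z is abelian, so all 5 irreducible complex representations are 1-dimensional. They are given by chi_k(m) = zeta_5^(k*m) for k = 0,...,4. Row orthogonality: sum_m chi_k(m) conj(chi_l(m)) = 5 * [k = l].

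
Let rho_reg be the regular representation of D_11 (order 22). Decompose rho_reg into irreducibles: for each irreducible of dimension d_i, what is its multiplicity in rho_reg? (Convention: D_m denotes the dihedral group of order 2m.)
Each irreducible V_i of dimension d_i appears with multiplicity d_i, i.e. rho_reg = (direct sum over all irreducibles V_i) d_i V_i. The irreducible dimensions for D_11 are 1, 1, 2, 2, 2, 2, 2: 2 irreducibles of dimension 1, each with multiplicity 1; 5 irreducibles of dimension 2, each with multiplicity 2. Total dimension 2*1*1 + 5*2*2 = 22 = |G|.

Why: General theorem: in the regular representation of a finite group G, each irreducible appears with multiplicity equal to its dimension. Check: dim(rho_reg) = sum d_i^2 = 1 + 1 + 4 + 4 + 4 + 4 + 4 = 22 = |G|.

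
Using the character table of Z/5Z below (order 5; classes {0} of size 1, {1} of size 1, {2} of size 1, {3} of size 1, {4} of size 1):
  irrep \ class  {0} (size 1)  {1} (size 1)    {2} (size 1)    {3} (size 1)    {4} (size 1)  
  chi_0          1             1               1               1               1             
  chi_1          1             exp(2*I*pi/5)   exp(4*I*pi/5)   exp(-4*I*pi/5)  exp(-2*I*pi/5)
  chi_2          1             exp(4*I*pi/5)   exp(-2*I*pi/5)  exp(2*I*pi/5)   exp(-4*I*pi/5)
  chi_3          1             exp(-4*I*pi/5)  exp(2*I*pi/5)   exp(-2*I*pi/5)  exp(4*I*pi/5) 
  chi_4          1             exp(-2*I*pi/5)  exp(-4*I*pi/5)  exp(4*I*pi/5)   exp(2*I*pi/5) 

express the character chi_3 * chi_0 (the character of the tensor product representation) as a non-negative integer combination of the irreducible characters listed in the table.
chi_3 tensor chi_0 = chi_3 (all other irreducibles have multiplicity 0).

Derivation: The character of a tensor product is the pointwise product (chi_3 * chi_0)(C) = chi_3(C) * chi_0(C):
  {0}: (1)*(1), {1}: (exp(-4*I*pi/5))*(1), {2}: (exp(2*I*pi/5))*(1), {3}: (exp(-2*I*pi/5))*(1), {4}: (exp(4*I*pi/5))*(1)
so (chi_3 * chi_0) takes values
  {0} -> 1, {1} -> exp(-4*I*pi/5), {2} -> exp(2*I*pi/5), {3} -> exp(-2*I*pi/5), {4} -> exp(4*I*pi/5).
Now take the inner product of this character with each irreducible chi from the table, <chi_3*chi_0, chi> = (1/5) sum_C |C| (chi_3*chi_0)(C) conj(chi(C)):
  <chi_3*chi_0, chi_0> = (1/5)[1*(1)*conj(1) + 1*(exp(-4*I*pi/5))*conj(1) + 1*(exp(2*I*pi/5))*conj(1) + 1*(exp(-2*I*pi/5))*conj(1) + 1*(exp(4*I*pi/5))*conj(1)]
      = (1/5)[(1) + (exp(-4*I*pi/5)) + (exp(2*I*pi/5)) + (exp(-2*I*pi/5)) + (exp(4*I*pi/5))] = 0/5 = 0
  <chi_3*chi_0, chi_1> = (1/5)[1*(1)*conj(1) + 1*(exp(-4*I*pi/5))*conj(exp(2*I*pi/5)) + 1*(exp(2*I*pi/5))*conj(exp(4*I*pi/5)) + 1*(exp(-2*I*pi/5))*conj(exp(-4*I*pi/5)) + 1*(exp(4*I*pi/5))*conj(exp(-2*I*pi/5))]
      = (1/5)[(1) + (exp(4*I*pi/5)) + (exp(-2*I*pi/5)) + (exp(2*I*pi/5)) + (exp(-4*I*pi/5))] = 0/5 = 0
  <chi_3*chi_0, chi_2> = (1/5)[1*(1)*conj(1) + 1*(exp(-4*I*pi/5))*conj(exp(4*I*pi/5)) + 1*(exp(2*I*pi/5))*conj(exp(-2*I*pi/5)) + 1*(exp(-2*I*pi/5))*conj(exp(2*I*pi/5)) + 1*(exp(4*I*pi/5))*conj(exp(-4*I*pi/5))]
      = (1/5)[(1) + (exp(2*I*pi/5)) + (exp(4*I*pi/5)) + (exp(-4*I*pi/5)) + (exp(-2*I*pi/5))] = 0/5 = 0
  <chi_3*chi_0, chi_3> = (1/5)[1*(1)*conj(1) + 1*(exp(-4*I*pi/5))*conj(exp(-4*I*pi/5)) + 1*(exp(2*I*pi/5))*conj(exp(2*I*pi/5)) + 1*(exp(-2*I*pi/5))*conj(exp(-2*I*pi/5)) + 1*(exp(4*I*pi/5))*conj(exp(4*I*pi/5))]
      = (1/5)[(1) + (1) + (1) + (1) + (1)] = 5/5 = 1
  <chi_3*chi_0, chi_4> = (1/5)[1*(1)*conj(1) + 1*(exp(-4*I*pi/5))*conj(exp(-2*I*pi/5)) + 1*(exp(2*I*pi/5))*conj(exp(-4*I*pi/5)) + 1*(exp(-2*I*pi/5))*conj(exp(4*I*pi/5)) + 1*(exp(4*I*pi/5))*conj(exp(2*I*pi/5))]
      = (1/5)[(1) + (exp(-2*I*pi/5)) + (exp(-4*I*pi/5)) + (exp(4*I*pi/5)) + (exp(2*I*pi/5))] = 0/5 = 0
(Exp terms are combined using exp(i*s)*conj(exp(i*t)) = exp(i*(s-t)), and sums of them are collapsed using the identity that for every m > 1 the m distinct m-th roots of unity sum to 0, e.g. 1 + exp(2*I*pi/3) + exp(-2*I*pi/3) = 0.)
Hence the multiplicities are chi_3: 1. Dimension check: dim(chi_3)*dim(chi_0) = 1*1 = 1 and sum (mult * dim) = 1*1 = 1.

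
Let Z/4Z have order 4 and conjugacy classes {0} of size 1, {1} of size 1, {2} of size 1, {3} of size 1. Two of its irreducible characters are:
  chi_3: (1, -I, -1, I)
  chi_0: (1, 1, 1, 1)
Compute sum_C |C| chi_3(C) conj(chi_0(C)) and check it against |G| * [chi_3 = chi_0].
Sum = 0; so <chi_3, chi_0> = 0 (distinct irreducibles are orthogonal).

Compute term by term over conjugacy classes (|C| * chi_3(C) * conj(chi_0(C))):
  1*(1)*conj(1) + 1*(-I)*conj(1) + 1*(-1)*conj(1) + 1*(I)*conj(1)
  = (1) + (-I) + (-1) + (I)
  = 0.
(Exp terms are combined using exp(i*s)*conj(exp(i*t)) = exp(i*(s-t)), and sums of them are collapsed using the identity that for every m > 1 the m distinct m-th roots of unity sum to 0, e.g. 1 + exp(2*I*pi/3) + exp(-2*I*pi/3) = 0.)
Dividing by |G| = 4 gives 0/4 = 0, matching the row-orthogonality relation <chi_3, chi_0> = [chi_3 = chi_0].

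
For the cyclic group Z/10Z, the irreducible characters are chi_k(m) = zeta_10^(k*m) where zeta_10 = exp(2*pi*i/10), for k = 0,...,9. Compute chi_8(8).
chi_8(8) = zeta_10^64 = exp(4*I*pi/5)

Working: chi_8(8) = zeta_10^(8*8) = zeta_10^64. Since zeta_10^10 = 1, this equals zeta_10^4 = exp(2*pi*i*4/10) = exp(4*I*pi/5).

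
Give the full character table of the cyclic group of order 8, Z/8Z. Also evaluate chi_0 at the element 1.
Character table of Z/8Z (irreps indexed chi_0,...,chi_7 with chi_k(m) = zeta_8^(k*m), zeta_8 = exp(2*pi*i/8)):
  irrep \ class  {0} (size 1)  {1} (size 1)    {2} (size 1)  {3} (size 1)    {4} (size 1)  {5} (size 1)    {6} (size 1)  {7} (size 1)  
  chi_0          1             1               1             1               1             1               1             1             
  chi_1          1             exp(I*pi/4)     I             exp(3*I*pi/4)   -1            exp(-3*I*pi/4)  -I            exp(-I*pi/4)  
  chi_2          1             I               -1            -I              1             I               -1            -I            
  chi_3          1             exp(3*I*pi/4)   -I            exp(I*pi/4)     -1            exp(-I*pi/4)    I             exp(-3*I*pi/4)
  chi_4          1             -1              1             -1              1             -1              1             -1            
  chi_5          1             exp(-3*I*pi/4)  I             exp(-I*pi/4)    -1            exp(I*pi/4)     -I            exp(3*I*pi/4) 
  chi_6          1             -I              -1            I               1             -I              -1            I             
  chi_7          1             exp(-I*pi/4)    -I            exp(-3*I*pi/4)  -1            exp(3*I*pi/4)   I             exp(I*pi/4)   

Spot check: chi_0(1) = zeta_8^(0*1) = zeta_8^0 = 1.

Reasoning: Z/8Z is abelian, so all 8 irreducible complex representations are 1-dimensional. They are given by chi_k(m) = zeta_8^(k*m) for k = 0,...,7. Row orthogonality: sum_m chi_k(m) conj(chi_l(m)) = 8 * [k = l].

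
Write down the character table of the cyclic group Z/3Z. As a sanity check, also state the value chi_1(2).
Character table of Z/3Z (irreps indexed chi_0,...,chi_2 with chi_k(m) = zeta_3^(k*m), zeta_3 = exp(2*pi*i/3)):
  irrep \ class  {0} (size 1)  {1} (size 1)    {2} (size 1)  
  chi_0          1             1               1             
  chi_1          1             exp(2*I*pi/3)   exp(-2*I*pi/3)
  chi_2          1             exp(-2*I*pi/3)  exp(2*I*pi/3) 

Spot check: chi_1(2) = zeta_3^(1*2) = zeta_3^2 = exp(-2*I*pi/3).

Why: Z/3Z is abelian, so all 3 irreducible complex representations are 1-dimensional. They are given by chi_k(m) = zeta_3^(k*m) for k = 0,...,2. Row orthogonality: sum_m chi_k(m) conj(chi_l(m)) = 3 * [k = l].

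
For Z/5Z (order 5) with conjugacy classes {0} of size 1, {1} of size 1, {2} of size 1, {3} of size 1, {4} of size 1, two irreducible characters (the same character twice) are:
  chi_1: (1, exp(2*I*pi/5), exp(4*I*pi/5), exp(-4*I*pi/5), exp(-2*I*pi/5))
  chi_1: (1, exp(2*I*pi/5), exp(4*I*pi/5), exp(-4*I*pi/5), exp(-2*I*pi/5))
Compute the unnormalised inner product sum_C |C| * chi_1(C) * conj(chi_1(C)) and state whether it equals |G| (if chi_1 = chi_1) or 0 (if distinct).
Sum = 5 = |G| = 5; so <chi_1, chi_1> = 1 (norm-1 confirms irreducibility).

Compute term by term over conjugacy classes (|C| * chi_1(C) * conj(chi_1(C))):
  1*(1)*conj(1) + 1*(exp(2*I*pi/5))*conj(exp(2*I*pi/5)) + 1*(exp(4*I*pi/5))*conj(exp(4*I*pi/5)) + 1*(exp(-4*I*pi/5))*conj(exp(-4*I*pi/5)) + 1*(exp(-2*I*pi/5))*conj(exp(-2*I*pi/5))
  = (1) + (1) + (1) + (1) + (1)
  = 5.
(Exp terms are combined using exp(i*s)*conj(exp(i*t)) = exp(i*(s-t)), and sums of them are collapsed using the identity that for every m > 1 the m distinct m-th roots of unity sum to 0, e.g. 1 + exp(2*I*pi/3) + exp(-2*I*pi/3) = 0.)
Dividing by |G| = 5 gives 5/5 = 1, matching the row-orthogonality relation <chi_1, chi_1> = [chi_1 = chi_1].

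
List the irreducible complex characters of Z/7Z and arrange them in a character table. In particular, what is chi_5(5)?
Character table of Z/7Z (irreps indexed chi_0,...,chi_6 with chi_k(m) = zeta_7^(k*m), zeta_7 = exp(2*pi*i/7)):
  irrep \ class  {0} (size 1)  {1} (size 1)    {2} (size 1)    {3} (size 1)    {4} (size 1)    {5} (size 1)    {6} (size 1)  
  chi_0          1             1               1               1               1               1               1             
  chi_1          1             exp(2*I*pi/7)   exp(4*I*pi/7)   exp(6*I*pi/7)   exp(-6*I*pi/7)  exp(-4*I*pi/7)  exp(-2*I*pi/7)
  chi_2          1             exp(4*I*pi/7)   exp(-6*I*pi/7)  exp(-2*I*pi/7)  exp(2*I*pi/7)   exp(6*I*pi/7)   exp(-4*I*pi/7)
  chi_3          1             exp(6*I*pi/7)   exp(-2*I*pi/7)  exp(4*I*pi/7)   exp(-4*I*pi/7)  exp(2*I*pi/7)   exp(-6*I*pi/7)
  chi_4          1             exp(-6*I*pi/7)  exp(2*I*pi/7)   exp(-4*I*pi/7)  exp(4*I*pi/7)   exp(-2*I*pi/7)  exp(6*I*pi/7) 
  chi_5          1             exp(-4*I*pi/7)  exp(6*I*pi/7)   exp(2*I*pi/7)   exp(-2*I*pi/7)  exp(-6*I*pi/7)  exp(4*I*pi/7) 
  chi_6          1             exp(-2*I*pi/7)  exp(-4*I*pi/7)  exp(-6*I*pi/7)  exp(6*I*pi/7)   exp(4*I*pi/7)   exp(2*I*pi/7) 

Spot check: chi_5(5) = zeta_7^(5*5) = zeta_7^25 = exp(-6*I*pi/7).

Why: Z/7Z is abelian, so all 7 irreducible complex representations are 1-dimensional. They are given by chi_k(m) = zeta_7^(k*m) for k = 0,...,6. Row orthogonality: sum_m chi_k(m) conj(chi_l(m)) = 7 * [k = l].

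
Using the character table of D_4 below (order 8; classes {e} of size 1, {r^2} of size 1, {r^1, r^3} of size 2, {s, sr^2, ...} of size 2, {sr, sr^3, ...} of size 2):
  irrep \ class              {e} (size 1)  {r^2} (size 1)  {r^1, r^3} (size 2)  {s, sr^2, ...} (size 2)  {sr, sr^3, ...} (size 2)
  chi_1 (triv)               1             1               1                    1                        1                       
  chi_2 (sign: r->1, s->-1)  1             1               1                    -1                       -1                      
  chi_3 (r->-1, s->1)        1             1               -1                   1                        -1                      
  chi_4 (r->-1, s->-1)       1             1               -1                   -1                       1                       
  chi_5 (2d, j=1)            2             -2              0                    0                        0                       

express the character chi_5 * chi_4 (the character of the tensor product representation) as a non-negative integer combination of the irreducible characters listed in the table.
chi_5 tensor chi_4 = chi_5 (all other irreducibles have multiplicity 0).

Reasoning: The character of a tensor product is the pointwise product (chi_5 * chi_4)(C) = chi_5(C) * chi_4(C):
  {e}: (2)*(1), {r^2}: (-2)*(1), {r^1, r^3}: (0)*(-1), {s, sr^2, ...}: (0)*(-1), {sr, sr^3, ...}: (0)*(1)
so (chi_5 * chi_4) takes values
  {e} -> 2, {r^2} -> -2, {r^1, r^3} -> 0, {s, sr^2, ...} -> 0, {sr, sr^3, ...} -> 0.
Now take the inner product of this character with each irreducible chi from the table, <chi_5*chi_4, chi> = (1/8) sum_C |C| (chi_5*chi_4)(C) conj(chi(C)):
  <chi_5*chi_4, chi_1> = (1/8)[1*(2)*conj(1) + 1*(-2)*conj(1) + 2*(0)*conj(1) + 2*(0)*conj(1) + 2*(0)*conj(1)]
      = (1/8)[(2) + (-2) + (0) + (0) + (0)] = 0/8 = 0
  <chi_5*chi_4, chi_2> = (1/8)[1*(2)*conj(1) + 1*(-2)*conj(1) + 2*(0)*conj(1) + 2*(0)*conj(-1) + 2*(0)*conj(-1)]
      = (1/8)[(2) + (-2) + (0) + (0) + (0)] = 0/8 = 0
  <chi_5*chi_4, chi_3> = (1/8)[1*(2)*conj(1) + 1*(-2)*conj(1) + 2*(0)*conj(-1) + 2*(0)*conj(1) + 2*(0)*conj(-1)]
      = (1/8)[(2) + (-2) + (0) + (0) + (0)] = 0/8 = 0
  <chi_5*chi_4, chi_4> = (1/8)[1*(2)*conj(1) + 1*(-2)*conj(1) + 2*(0)*conj(-1) + 2*(0)*conj(-1) + 2*(0)*conj(1)]
      = (1/8)[(2) + (-2) + (0) + (0) + (0)] = 0/8 = 0
  <chi_5*chi_4, chi_5> = (1/8)[1*(2)*conj(2) + 1*(-2)*conj(-2) + 2*(0)*conj(0) + 2*(0)*conj(0) + 2*(0)*conj(0)]
      = (1/8)[(4) + (4) + (0) + (0) + (0)] = 8/8 = 1
Hence the multiplicities are chi_5: 1. Dimension check: dim(chi_5)*dim(chi_4) = 2*1 = 2 and sum (mult * dim) = 1*2 = 2.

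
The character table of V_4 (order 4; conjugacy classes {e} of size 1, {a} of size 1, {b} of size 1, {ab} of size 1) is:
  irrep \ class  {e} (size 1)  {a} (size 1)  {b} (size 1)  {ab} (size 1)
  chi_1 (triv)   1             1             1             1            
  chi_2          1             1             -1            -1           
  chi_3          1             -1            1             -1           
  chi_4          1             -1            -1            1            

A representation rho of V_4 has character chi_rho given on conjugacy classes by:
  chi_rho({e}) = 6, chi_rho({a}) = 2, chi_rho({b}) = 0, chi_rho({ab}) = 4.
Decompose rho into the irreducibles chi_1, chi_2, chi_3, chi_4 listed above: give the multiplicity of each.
Multiplicities: chi_1: 3, chi_2: 1, chi_3: 0, chi_4: 2.

Why: Use <chi_rho, chi> = (1/|G|) sum_C |C| * chi_rho(C) * conj(chi(C)) with |G| = 4 for each irreducible chi in the table:
  <chi_rho, chi_1> = (1/4)[1*(6)*conj(1) + 1*(2)*conj(1) + 1*(0)*conj(1) + 1*(4)*conj(1)]
      = (1/4)[(6) + (2) + (0) + (4)] = 12/4 = 3
  <chi_rho, chi_2> = (1/4)[1*(6)*conj(1) + 1*(2)*conj(1) + 1*(0)*conj(-1) + 1*(4)*conj(-1)]
      = (1/4)[(6) + (2) + (0) + (-4)] = 4/4 = 1
  <chi_rho, chi_3> = (1/4)[1*(6)*conj(1) + 1*(2)*conj(-1) + 1*(0)*conj(1) + 1*(4)*conj(-1)]
      = (1/4)[(6) + (-2) + (0) + (-4)] = 0/4 = 0
  <chi_rho, chi_4> = (1/4)[1*(6)*conj(1) + 1*(2)*conj(-1) + 1*(0)*conj(-1) + 1*(4)*conj(1)]
      = (1/4)[(6) + (-2) + (0) + (4)] = 8/4 = 2
Dimension check: dim(rho) = sum (mult * dim) = 3*1 + 1*1 + 0*1 + 2*1 = 6 = chi_rho(e) = 6.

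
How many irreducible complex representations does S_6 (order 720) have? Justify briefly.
11

The number of irreducible complex representations of a finite group equals its number of conjugacy classes. Conjugacy classes in S_6 correspond to cycle types, i.e. partitions of 6; there are p(6) = 11 of them, so S_6 (order 720) has exactly 11 irreducible complex representations.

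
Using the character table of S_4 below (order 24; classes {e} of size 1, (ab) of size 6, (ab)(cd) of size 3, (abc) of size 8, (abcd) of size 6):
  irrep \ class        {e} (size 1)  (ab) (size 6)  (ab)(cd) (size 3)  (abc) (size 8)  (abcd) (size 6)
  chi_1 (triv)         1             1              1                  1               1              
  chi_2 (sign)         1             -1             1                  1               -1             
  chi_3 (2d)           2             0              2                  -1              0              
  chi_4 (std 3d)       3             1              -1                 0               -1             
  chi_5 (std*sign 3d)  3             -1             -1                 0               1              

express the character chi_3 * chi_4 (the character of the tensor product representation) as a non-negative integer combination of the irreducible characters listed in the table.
chi_3 tensor chi_4 = chi_4 + chi_5 (all other irreducibles have multiplicity 0).

Solution. The character of a tensor product is the pointwise product (chi_3 * chi_4)(C) = chi_3(C) * chi_4(C):
  {e}: (2)*(3), (ab): (0)*(1), (ab)(cd): (2)*(-1), (abc): (-1)*(0), (abcd): (0)*(-1)
so (chi_3 * chi_4) takes values
  {e} -> 6, (ab) -> 0, (ab)(cd) -> -2, (abc) -> 0, (abcd) -> 0.
Now take the inner product of this character with each irreducible chi from the table, <chi_3*chi_4, chi> = (1/24) sum_C |C| (chi_3*chi_4)(C) conj(chi(C)):
  <chi_3*chi_4, chi_1> = (1/24)[1*(6)*conj(1) + 6*(0)*conj(1) + 3*(-2)*conj(1) + 8*(0)*conj(1) + 6*(0)*conj(1)]
      = (1/24)[(6) + (0) + (-6) + (0) + (0)] = 0/24 = 0
  <chi_3*chi_4, chi_2> = (1/24)[1*(6)*conj(1) + 6*(0)*conj(-1) + 3*(-2)*conj(1) + 8*(0)*conj(1) + 6*(0)*conj(-1)]
      = (1/24)[(6) + (0) + (-6) + (0) + (0)] = 0/24 = 0
  <chi_3*chi_4, chi_3> = (1/24)[1*(6)*conj(2) + 6*(0)*conj(0) + 3*(-2)*conj(2) + 8*(0)*conj(-1) + 6*(0)*conj(0)]
      = (1/24)[(12) + (0) + (-12) + (0) + (0)] = 0/24 = 0
  <chi_3*chi_4, chi_4> = (1/24)[1*(6)*conj(3) + 6*(0)*conj(1) + 3*(-2)*conj(-1) + 8*(0)*conj(0) + 6*(0)*conj(-1)]
      = (1/24)[(18) + (0) + (6) + (0) + (0)] = 24/24 = 1
  <chi_3*chi_4, chi_5> = (1/24)[1*(6)*conj(3) + 6*(0)*conj(-1) + 3*(-2)*conj(-1) + 8*(0)*conj(0) + 6*(0)*conj(1)]
      = (1/24)[(18) + (0) + (6) + (0) + (0)] = 24/24 = 1
Hence the multiplicities are chi_4: 1, chi_5: 1. Dimension check: dim(chi_3)*dim(chi_4) = 2*3 = 6 and sum (mult * dim) = 1*3 + 1*3 = 6.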